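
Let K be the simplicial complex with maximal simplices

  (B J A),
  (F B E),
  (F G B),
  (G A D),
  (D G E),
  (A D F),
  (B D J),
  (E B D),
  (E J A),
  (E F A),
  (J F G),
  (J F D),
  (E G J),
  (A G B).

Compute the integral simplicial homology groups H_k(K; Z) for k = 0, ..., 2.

Order the vertices as A < B < D < E < F < G < J. Listing each simplex with vertices in this order, K has dimension 2 with simplices:

  0-simplices (7): A, B, D, E, F, G, J
  1-simplices (21): AB, AD, AE, AF, AG, AJ, BD, BE, BF, BG, BJ, DE, DF, DG, DJ, EF, EG, EJ, FG, FJ, GJ
  2-simplices (14): ABG, ABJ, ADF, ADG, AEF, AEJ, BDE, BDJ, BEF, BFG, DEG, DFJ, EGJ, FGJ

so the chain groups are C_0 ≅ Z^7, C_1 ≅ Z^21, C_2 ≅ Z^14.

The boundary map ∂_1: C_1 → C_0 maps an edge to its endpoints' difference, ∂[p,q] = q − p. For instance
  ∂DJ = J − D.
The resulting 7×21 matrix has rank 6, and its Smith normal form has invariant factors (1,1,1,1,1,1).

The boundary map ∂_2: C_2 → C_1 acts by ∂[p,q,r] = [q,r] − [p,r] + [p,q]. For instance
  ∂BDJ = DJ − BJ + BD,
  ∂EGJ = GJ − EJ + EG.
The resulting 21×14 matrix has rank 13, and its Smith normal form has invariant factors (1,1,1,1,1,1,1,1,1,1,1,1,1).

Reading off H_k = ker ∂_k / im ∂_{k+1}:

  H_0: rank C_0 − rank ∂_1 = 7 − 6 = 1, and the invariant factors of ∂_1 are all 1, so H_0 = Z.
  H_1: rank ker ∂_1 − rank ∂_2 = (21 − 6) − 13 = 2, and the invariant factors of ∂_2 are all 1, so H_1 = Z^2.
  H_2: rank ker ∂_2 − rank ∂_3 = (14 − 13) − 0 = 1, and there is no ∂_3, so H_2 = Z.

As a check, the Euler characteristic is 7 − 21 + 14 = 0, which agrees with 1 − 2 + 1 = 0.

H_0 ≅ Z,  H_1 ≅ Z^2,  H_2 ≅ Z.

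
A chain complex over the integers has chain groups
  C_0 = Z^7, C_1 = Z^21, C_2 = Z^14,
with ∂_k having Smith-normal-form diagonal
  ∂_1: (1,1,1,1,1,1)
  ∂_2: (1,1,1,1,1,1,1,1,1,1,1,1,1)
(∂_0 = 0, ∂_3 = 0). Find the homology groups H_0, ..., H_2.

H_0: b_0 = 7 − 0 − 6 = 1; torsion from ∂_1 factors > 1: none. So H_0 ≅ Z.
H_1: b_1 = 21 − 6 − 13 = 2; torsion from ∂_2 factors > 1: none. So H_1 ≅ Z^2.
H_2: b_2 = 14 − 13 − 0 = 1; torsion from ∂_3 factors > 1: none. So H_2 ≅ Z.

H_0 ≅ Z,  H_1 ≅ Z^2,  H_2 ≅ Z.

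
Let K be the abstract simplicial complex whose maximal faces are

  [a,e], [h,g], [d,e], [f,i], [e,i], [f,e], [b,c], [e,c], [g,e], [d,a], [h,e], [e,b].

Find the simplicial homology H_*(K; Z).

H_0 = Z,  H_1 = Z^4.

Fix the vertex order a < b < c < d < e < f < g < h < i and write every simplex with vertices in increasing order. Then dim K = 1 and the simplices of K are:

  0-simplices (9): a, b, c, d, e, f, g, h, i
  1-simplices (12): ad, ae, bc, be, ce, de, ef, eg, eh, ei, fi, gh

Hence C_0 ≅ Z^9, C_1 ≅ Z^12.

∂_1: C_1 → C_0 sends each edge [p,q] (with p < q) to q − p.
As a 9×12 matrix over Z this has rank 8, with invariant factors (1,1,1,1,1,1,1,1).

Now H_k = ker ∂_k / im ∂_{k+1}, so:

  H_0: rank C_0 − rank ∂_1 = 9 − 8 = 1, and the invariant factors of ∂_1 are all 1, so H_0 ≅ Z.
  H_1: rank ker ∂_1 − rank ∂_2 = (12 − 8) − 0 = 4, and there is no ∂_2, so H_1 ≅ Z^4.

(K is a triangulation of a wedge of 4 circles.)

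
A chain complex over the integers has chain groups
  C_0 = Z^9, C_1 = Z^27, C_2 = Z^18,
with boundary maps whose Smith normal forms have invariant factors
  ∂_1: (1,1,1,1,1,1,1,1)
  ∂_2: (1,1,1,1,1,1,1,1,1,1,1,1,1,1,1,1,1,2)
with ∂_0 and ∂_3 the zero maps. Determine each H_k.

H_0: b_0 = 9 − 0 − 8 = 1; torsion from ∂_1 factors > 1: none. So H_0 ≅ Z.
H_1: b_1 = 27 − 8 − 18 = 1; torsion from ∂_2 factors > 1: [2]. So H_1 ≅ Z ⊕ Z/2.
H_2: b_2 = 18 − 18 − 0 = 0; torsion from ∂_3 factors > 1: none. So H_2 ≅ 0.

H_0 ≅ Z,  H_1 ≅ Z ⊕ Z/2,  H_2 = 0.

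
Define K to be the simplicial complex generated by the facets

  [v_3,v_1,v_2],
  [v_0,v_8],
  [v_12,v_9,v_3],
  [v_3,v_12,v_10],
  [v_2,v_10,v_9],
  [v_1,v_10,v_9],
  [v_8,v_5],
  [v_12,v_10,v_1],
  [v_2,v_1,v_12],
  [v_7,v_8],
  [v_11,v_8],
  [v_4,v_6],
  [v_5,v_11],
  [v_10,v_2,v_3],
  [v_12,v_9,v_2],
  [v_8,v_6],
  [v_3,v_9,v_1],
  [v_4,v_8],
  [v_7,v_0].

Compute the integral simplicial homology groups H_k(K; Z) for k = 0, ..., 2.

H_0 = Z^2,  H_1 = Z^3 ⊕ Z_2,  H_2 = 0.

Take the total order v_0 < v_1 < v_2 < v_3 < v_4 < v_5 < v_6 < v_7 < v_8 < v_9 < v_10 < v_11 < v_12 on the vertex set. Then K (dimension 2) consists of the simplices:

  0-simplices (13): [v_0], [v_1], [v_2], [v_3], [v_4], [v_5], [v_6], [v_7], [v_8], [v_9], [v_10], [v_11], [v_12]
  1-simplices (24): (24 of them)
  2-simplices (10): [v_1,v_2,v_3], [v_1,v_2,v_12], [v_1,v_3,v_9], [v_1,v_9,v_10], [v_1,v_10,v_12], [v_2,v_3,v_10], [v_2,v_9,v_10], [v_2,v_9,v_12], [v_3,v_9,v_12], [v_3,v_10,v_12]

giving chain groups C_0 ≅ Z^13, C_1 ≅ Z^24, C_2 ≅ Z^10.

The boundary map ∂_1: C_1 → C_0 maps an edge to its endpoints' difference, ∂[p,q] = q − p. For instance
  ∂[v_3,v_12] = [v_12] − [v_3].
The 13×24 boundary matrix has rank 11 and Smith normal form diag(1,1,1,1,1,1,1,1,1,1,1).

The boundary map ∂_2: C_2 → C_1 acts by ∂[p,q,r] = [q,r] − [p,r] + [p,q]. For instance
  ∂[v_2,v_9,v_10] = [v_9,v_10] − [v_2,v_10] + [v_2,v_9],
  ∂[v_1,v_9,v_10] = [v_9,v_10] − [v_1,v_10] + [v_1,v_9].
The resulting 24×10 matrix has rank 10, and its Smith normal form has invariant factors (1,1,1,1,1,1,1,1,1,2).

From H_k ≅ ker(∂_k) / im(∂_{k+1}) we obtain:

  H_0: rank C_0 − rank ∂_1 = 13 − 11 = 2, and the invariant factors of ∂_1 are all 1, so H_0 = Z^2.
  H_1: rank ker ∂_1 − rank ∂_2 = (24 − 11) − 10 = 3, and ∂_2 has invariant factor 2 > 1, so H_1 = Z^3 ⊕ Z_2.
  H_2: rank ker ∂_2 − rank ∂_3 = (10 − 10) − 0 = 0, and there is no ∂_3, so H_2 = 0.

As a check, the Euler characteristic is 13 − 24 + 10 = -1, which agrees with 2 − 3 + 0 = -1.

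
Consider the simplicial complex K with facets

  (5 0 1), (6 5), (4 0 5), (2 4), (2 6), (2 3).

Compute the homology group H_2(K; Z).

H_2 ≅ 0.

We work with the vertex ordering 0 < 1 < 2 < 3 < 4 < 5 < 6. The simplices of K, each written with vertices in increasing order, are:

  0-simplices (7): [0], [1], [2], [3], [4], [5], [6]
  1-simplices (9): [0,1], [0,4], [0,5], [1,5], [2,3], [2,4], [2,6], [4,5], [5,6]
  2-simplices (2): [0,1,5], [0,4,5]

giving chain groups C_0 ≅ Z^7, C_1 ≅ Z^9, C_2 ≅ Z^2.

The boundary map ∂_1: C_1 → C_0 is given by ∂[p,q] = [q] − [p].
The 7×9 boundary matrix has rank 6 and Smith normal form diag(1,1,1,1,1,1).

Boundary ∂_2: C_2 → C_1 maps a triangle to the signed sum of its edges. For instance
  ∂[0,1,5] = [1,5] − [0,5] + [0,1],
  ∂[0,4,5] = [4,5] − [0,5] + [0,4].
The resulting 9×2 matrix has rank 2, and its Smith normal form has invariant factors (1,1).

Reading off H_k = ker ∂_k / im ∂_{k+1}:

  H_2: rank ker ∂_2 − rank ∂_3 = (2 − 2) − 0 = 0, and there is no ∂_3, so H_2 ≅ 0.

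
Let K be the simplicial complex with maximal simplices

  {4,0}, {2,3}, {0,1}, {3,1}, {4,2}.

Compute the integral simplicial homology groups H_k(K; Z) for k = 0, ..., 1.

K has 5 vertices, 5 edges.
rank ∂_0 = 0, rank ∂_1 = 4 ⇒ b_0 = 5 − 0 − 4 = 1; all invariant factors of ∂_1 are 1 so no torsion. So H_0 = Z.
rank ∂_1 = 4, rank ∂_2 = 0 ⇒ b_1 = 5 − 4 − 0 = 1. So H_1 = Z.

H_0 ≅ Z,  H_1 ≅ Z.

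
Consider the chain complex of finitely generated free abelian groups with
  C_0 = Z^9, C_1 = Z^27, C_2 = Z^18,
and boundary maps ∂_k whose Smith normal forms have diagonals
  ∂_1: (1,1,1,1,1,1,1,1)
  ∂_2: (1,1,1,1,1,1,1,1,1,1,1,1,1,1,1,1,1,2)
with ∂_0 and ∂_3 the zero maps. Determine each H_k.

H_0: b_0 = 9 − 0 − 8 = 1; torsion from ∂_1 factors > 1: none. So H_0 ≅ Z.
H_1: b_1 = 27 − 8 − 18 = 1; torsion from ∂_2 factors > 1: [2]. So H_1 ≅ Z ⊕ Z/2.
H_2: b_2 = 18 − 18 − 0 = 0; torsion from ∂_3 factors > 1: none. So H_2 ≅ 0.

H_0 ≅ Z,  H_1 ≅ Z ⊕ Z/2,  H_2 = 0.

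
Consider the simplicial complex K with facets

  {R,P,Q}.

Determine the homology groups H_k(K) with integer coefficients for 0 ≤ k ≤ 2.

H_0 ≅ Z,  H_1 = 0,  H_2 = 0.

We work with the vertex ordering P < Q < R. The simplices of K, each written with vertices in increasing order, are:

  0-simplices (3): P, Q, R
  1-simplices (3): PQ, PR, QR
  2-simplices (1): PQR

Hence C_0 ≅ Z^3, C_1 ≅ Z^3, C_2 ≅ Z^1.

Boundary ∂_1: C_1 → C_0 sends each edge [p,q] (with p < q) to q − p. For instance
  ∂PQ = Q − P.
The resulting 3×3 matrix has rank 2, and its Smith normal form has invariant factors (1,1).

The boundary map ∂_2: C_2 → C_1 acts by ∂[p,q,r] = [q,r] − [p,r] + [p,q]. For instance
  ∂PQR = QR − PR + PQ.
The resulting 3×1 matrix has rank 1, and its Smith normal form has invariant factors (1).

Now H_k = ker ∂_k / im ∂_{k+1}, so:

  H_0: rank C_0 − rank ∂_1 = 3 − 2 = 1, and the invariant factors of ∂_1 are all 1, so H_0 = Z.
  H_1: rank ker ∂_1 − rank ∂_2 = (3 − 2) − 1 = 0, and the invariant factors of ∂_2 are all 1, so H_1 = 0.
  H_2: rank ker ∂_2 − rank ∂_3 = (1 − 1) − 0 = 0, and there is no ∂_3, so H_2 = 0.

As a check, the Euler characteristic is 3 − 3 + 1 = 1, which agrees with 1 − 0 + 0 = 1.
(K is a triangulation of the 2-simplex.)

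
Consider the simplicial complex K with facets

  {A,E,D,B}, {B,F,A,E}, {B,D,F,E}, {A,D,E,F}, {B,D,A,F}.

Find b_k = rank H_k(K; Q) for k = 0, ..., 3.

b_0 = 1, b_1 = 0, b_2 = 0, b_3 = 1.

Order the vertices as A < B < D < E < F. Listing each simplex with vertices in this order, K has dimension 3 with simplices:

  0-simplices (5): A, B, D, E, F
  1-simplices (10): AB, AD, AE, AF, BD, BE, BF, DE, DF, EF
  2-simplices (10): ABD, ABE, ABF, ADE, ADF, AEF, BDE, BDF, BEF, DEF
  3-simplices (5): ABDE, ABDF, ABEF, ADEF, BDEF

Hence C_0 ≅ Z^5, C_1 ≅ Z^10, C_2 ≅ Z^10, C_3 ≅ Z^5.

Boundary ∂_1: C_1 → C_0 is given by ∂[p,q] = [q] − [p]. For instance
  ∂AD = D − A.
The 5×10 boundary matrix has rank 4 and Smith normal form diag(1,1,1,1).

The boundary map ∂_2: C_2 → C_1 sends each 2-simplex [p,q,r] to [q,r] − [p,r] + [p,q]. For instance
  ∂BDF = DF − BF + BD,
  ∂BEF = EF − BF + BE.
The resulting 10×10 matrix has rank 6, and its Smith normal form has invariant factors (1,1,1,1,1,1).

The boundary map ∂_3: C_3 → C_2 sends each 3-simplex σ to the alternating sum Σ_i (−1)^i (σ with its i-th vertex removed). For instance
  ∂BDEF = DEF − BEF + BDF − BDE,
  ∂ADEF = DEF − AEF + ADF − ADE.
The 10×5 boundary matrix has rank 4 and Smith normal form diag(1,1,1,1).

Computing H_k = (kernel of ∂_k) / (image of ∂_{k+1}):

  H_0: rank C_0 − rank ∂_1 = 5 − 4 = 1, and the invariant factors of ∂_1 are all 1, so H_0 = Z.
  H_1: rank ker ∂_1 − rank ∂_2 = (10 − 4) − 6 = 0, and the invariant factors of ∂_2 are all 1, so H_1 = 0.
  H_2: rank ker ∂_2 − rank ∂_3 = (10 − 6) − 4 = 0, and the invariant factors of ∂_3 are all 1, so H_2 = 0.
  H_3: rank ker ∂_3 − rank ∂_4 = (5 − 4) − 0 = 1, and there is no ∂_4, so H_3 = Z.

As a check, the Euler characteristic is 5 − 10 + 10 − 5 = 0, which agrees with 1 − 0 + 0 − 1 = 0.

Hence the Betti numbers are b_0 = 1, b_1 = 0, b_2 = 0, b_3 = 1.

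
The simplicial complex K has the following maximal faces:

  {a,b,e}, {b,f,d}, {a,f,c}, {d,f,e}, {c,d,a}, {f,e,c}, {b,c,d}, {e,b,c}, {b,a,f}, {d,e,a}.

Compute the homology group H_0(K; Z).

H_0 = Z.

K has 6 vertices, 15 edges, 10 triangles.
rank ∂_0 = 0, rank ∂_1 = 5 ⇒ b_0 = 6 − 0 − 5 = 1; all invariant factors of ∂_1 are 1 so no torsion. So H_0 ≅ Z.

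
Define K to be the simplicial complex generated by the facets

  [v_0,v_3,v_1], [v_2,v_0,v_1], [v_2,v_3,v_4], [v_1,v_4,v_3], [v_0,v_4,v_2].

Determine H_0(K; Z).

Take the total order v_0 < v_1 < v_2 < v_3 < v_4 on the vertex set. Then K (dimension 2) consists of the simplices:

  0-simplices (5): [v_0], [v_1], [v_2], [v_3], [v_4]
  1-simplices (10): [v_0,v_1], [v_0,v_2], [v_0,v_3], [v_0,v_4], [v_1,v_2], [v_1,v_3], [v_1,v_4], [v_2,v_3], [v_2,v_4], [v_3,v_4]
  2-simplices (5): [v_0,v_1,v_2], [v_0,v_1,v_3], [v_0,v_2,v_4], [v_1,v_3,v_4], [v_2,v_3,v_4]

giving chain groups C_0 ≅ Z^5, C_1 ≅ Z^10, C_2 ≅ Z^5.

∂_1: C_1 → C_0 sends each edge [p,q] (with p < q) to q − p. For instance
  ∂[v_1,v_4] = [v_4] − [v_1].
As a 5×10 matrix over Z this has rank 4, with invariant factors (1,1,1,1).

Boundary ∂_2: C_2 → C_1 sends each 2-simplex [p,q,r] to [q,r] − [p,r] + [p,q]. For instance
  ∂[v_1,v_3,v_4] = [v_3,v_4] − [v_1,v_4] + [v_1,v_3],
  ∂[v_0,v_1,v_2] = [v_1,v_2] − [v_0,v_2] + [v_0,v_1].
As a 10×5 matrix over Z this has rank 5, with invariant factors (1,1,1,1,1).

Computing H_k = (kernel of ∂_k) / (image of ∂_{k+1}):

  H_0: rank C_0 − rank ∂_1 = 5 − 4 = 1, and the invariant factors of ∂_1 are all 1, so H_0 ≅ Z.

(K is a triangulation of the Möbius band.)

H_0 = Z.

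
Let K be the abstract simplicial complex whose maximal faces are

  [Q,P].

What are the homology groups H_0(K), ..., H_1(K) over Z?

H_0 ≅ Z,  H_1 = 0.

K has 2 vertices, 1 edge.
rank ∂_0 = 0, rank ∂_1 = 1 ⇒ b_0 = 2 − 0 − 1 = 1; all invariant factors of ∂_1 are 1 so no torsion. So H_0 ≅ Z.
rank ∂_1 = 1, rank ∂_2 = 0 ⇒ b_1 = 1 − 1 − 0 = 0. So H_1 ≅ 0.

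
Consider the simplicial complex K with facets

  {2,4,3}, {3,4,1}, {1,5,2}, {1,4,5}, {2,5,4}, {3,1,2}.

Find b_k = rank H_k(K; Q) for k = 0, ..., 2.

We work with the vertex ordering 1 < 2 < 3 < 4 < 5. The simplices of K, each written with vertices in increasing order, are:

  0-simplices (5): [1], [2], [3], [4], [5]
  1-simplices (9): [1,2], [1,3], [1,4], [1,5], [2,3], [2,4], [2,5], [3,4], [4,5]
  2-simplices (6): [1,2,3], [1,2,5], [1,3,4], [1,4,5], [2,3,4], [2,4,5]

so the chain groups are C_0 ≅ Z^5, C_1 ≅ Z^9, C_2 ≅ Z^6.

The boundary map ∂_1: C_1 → C_0 maps an edge to its endpoints' difference, ∂[p,q] = q − p.
As a 5×9 matrix over Z this has rank 4, with invariant factors (1,1,1,1).

∂_2: C_2 → C_1 maps a triangle to the signed sum of its edges. For instance
  ∂[1,2,3] = [2,3] − [1,3] + [1,2],
  ∂[1,2,5] = [2,5] − [1,5] + [1,2].
The 9×6 boundary matrix has rank 5 and Smith normal form diag(1,1,1,1,1).

From H_k ≅ ker(∂_k) / im(∂_{k+1}) we obtain:

  H_0: rank C_0 − rank ∂_1 = 5 − 4 = 1, and the invariant factors of ∂_1 are all 1, so H_0 ≅ Z.
  H_1: rank ker ∂_1 − rank ∂_2 = (9 − 4) − 5 = 0, and the invariant factors of ∂_2 are all 1, so H_1 ≅ 0.
  H_2: rank ker ∂_2 − rank ∂_3 = (6 − 5) − 0 = 1, and there is no ∂_3, so H_2 ≅ Z.

As a check, the Euler characteristic is 5 − 9 + 6 = 2, which agrees with 1 − 0 + 1 = 2.

Hence the Betti numbers are b_0 = 1, b_1 = 0, b_2 = 1.

b_0 = 1, b_1 = 0, b_2 = 1.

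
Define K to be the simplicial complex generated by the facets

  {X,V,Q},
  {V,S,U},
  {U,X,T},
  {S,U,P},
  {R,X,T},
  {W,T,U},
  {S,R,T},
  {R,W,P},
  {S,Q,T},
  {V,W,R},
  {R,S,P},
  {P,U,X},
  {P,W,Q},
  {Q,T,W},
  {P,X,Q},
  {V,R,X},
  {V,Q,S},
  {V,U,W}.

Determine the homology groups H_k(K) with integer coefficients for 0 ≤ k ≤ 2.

H_0 ≅ Z,  H_1 ≅ Z^2,  H_2 ≅ Z.

Fix the vertex order P < Q < R < S < T < U < V < W < X and write every simplex with vertices in increasing order. Then dim K = 2 and the simplices of K are:

  0-simplices (9): P, Q, R, S, T, U, V, W, X
  1-simplices (27): PQ, PR, PS, PU, PW, PX, QS, QT, QV, QW, QX, RS, RT, RV, RW, RX, ST, SU, SV, TU, TW, TX, UV, UW, UX, VW, VX
  2-simplices (18): PQW, PQX, PRS, PRW, PSU, PUX, QST, QSV, QTW, QVX, RST, RTX, RVW, RVX, SUV, TUW, TUX, UVW

Hence C_0 ≅ Z^9, C_1 ≅ Z^27, C_2 ≅ Z^18.

The boundary map ∂_1: C_1 → C_0 maps an edge to its endpoints' difference, ∂[p,q] = q − p.
This gives a 9×27 integer matrix of rank 8; reducing to Smith normal form yields diagonal entries (1,1,1,1,1,1,1,1).

∂_2: C_2 → C_1 sends each 2-simplex [p,q,r] to [q,r] − [p,r] + [p,q]. For instance
  ∂RVW = VW − RW + RV,
  ∂RST = ST − RT + RS.
As a 27×18 matrix over Z this has rank 17, with invariant factors (1,1,1,1,1,1,1,1,1,1,1,1,1,1,1,1,1).

From H_k ≅ ker(∂_k) / im(∂_{k+1}) we obtain:

  H_0: rank C_0 − rank ∂_1 = 9 − 8 = 1, and the invariant factors of ∂_1 are all 1, so H_0 = Z.
  H_1: rank ker ∂_1 − rank ∂_2 = (27 − 8) − 17 = 2, and the invariant factors of ∂_2 are all 1, so H_1 = Z^2.
  H_2: rank ker ∂_2 − rank ∂_3 = (18 − 17) − 0 = 1, and there is no ∂_3, so H_2 = Z.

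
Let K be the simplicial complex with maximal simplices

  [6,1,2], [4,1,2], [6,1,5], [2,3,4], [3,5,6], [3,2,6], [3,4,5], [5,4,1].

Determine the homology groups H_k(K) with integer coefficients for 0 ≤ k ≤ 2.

K has 6 vertices, 12 edges, 8 triangles.
rank ∂_0 = 0, rank ∂_1 = 5 ⇒ b_0 = 6 − 0 − 5 = 1; all invariant factors of ∂_1 are 1 so no torsion. So H_0 ≅ Z.
rank ∂_1 = 5, rank ∂_2 = 7 ⇒ b_1 = 12 − 5 − 7 = 0; all invariant factors of ∂_2 are 1 so no torsion. So H_1 ≅ 0.
rank ∂_2 = 7, rank ∂_3 = 0 ⇒ b_2 = 8 − 7 − 0 = 1. So H_2 ≅ Z.

H_0 ≅ Z,  H_1 = 0,  H_2 ≅ Z.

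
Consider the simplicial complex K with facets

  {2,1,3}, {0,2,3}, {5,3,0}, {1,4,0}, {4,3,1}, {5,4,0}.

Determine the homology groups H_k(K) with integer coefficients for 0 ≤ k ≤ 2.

H_0 = Z,  H_1 = Z,  H_2 = 0.

Take the total order 0 < 1 < 2 < 3 < 4 < 5 on the vertex set. Then K (dimension 2) consists of the simplices:

  0-simplices (6): [0], [1], [2], [3], [4], [5]
  1-simplices (12): [0,1], [0,2], [0,3], [0,4], [0,5], [1,2], [1,3], [1,4], [2,3], [3,4], [3,5], [4,5]
  2-simplices (6): [0,1,4], [0,2,3], [0,3,5], [0,4,5], [1,2,3], [1,3,4]

giving chain groups C_0 ≅ Z^6, C_1 ≅ Z^12, C_2 ≅ Z^6.

∂_1: C_1 → C_0 sends each edge [p,q] (with p < q) to q − p. For instance
  ∂[0,1] = [1] − [0].
This gives a 6×12 integer matrix of rank 5; reducing to Smith normal form yields diagonal entries (1,1,1,1,1).

Boundary ∂_2: C_2 → C_1 sends each 2-simplex [p,q,r] to [q,r] − [p,r] + [p,q]. For instance
  ∂[1,3,4] = [3,4] − [1,4] + [1,3],
  ∂[0,4,5] = [4,5] − [0,5] + [0,4].
As a 12×6 matrix over Z this has rank 6, with invariant factors (1,1,1,1,1,1).

Reading off H_k = ker ∂_k / im ∂_{k+1}:

  H_0: rank C_0 − rank ∂_1 = 6 − 5 = 1, and the invariant factors of ∂_1 are all 1, so H_0 = Z.
  H_1: rank ker ∂_1 − rank ∂_2 = (12 − 5) − 6 = 1, and the invariant factors of ∂_2 are all 1, so H_1 = Z.
  H_2: rank ker ∂_2 − rank ∂_3 = (6 − 6) − 0 = 0, and there is no ∂_3, so H_2 = 0.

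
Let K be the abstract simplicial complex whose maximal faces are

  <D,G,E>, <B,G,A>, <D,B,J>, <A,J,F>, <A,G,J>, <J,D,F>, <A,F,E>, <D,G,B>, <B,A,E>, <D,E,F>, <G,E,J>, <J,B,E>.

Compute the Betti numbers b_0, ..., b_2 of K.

We work with the vertex ordering A < B < D < E < F < G < J. The simplices of K, each written with vertices in increasing order, are:

  0-simplices (7): A, B, D, E, F, G, J
  1-simplices (18): AB, AE, AF, AG, AJ, BD, BE, BG, BJ, DE, DF, DG, DJ, EF, EG, EJ, FJ, GJ
  2-simplices (12): ABE, ABG, AEF, AFJ, AGJ, BDG, BDJ, BEJ, DEF, DEG, DFJ, EGJ

Hence C_0 ≅ Z^7, C_1 ≅ Z^18, C_2 ≅ Z^12.

The boundary map ∂_1: C_1 → C_0 is given by ∂[p,q] = [q] − [p].
The 7×18 boundary matrix has rank 6 and Smith normal form diag(1,1,1,1,1,1).

∂_2: C_2 → C_1 maps a triangle to the signed sum of its edges. For instance
  ∂EGJ = GJ − EJ + EG,
  ∂BDG = DG − BG + BD.
This gives a 18×12 integer matrix of rank 12; reducing to Smith normal form yields diagonal entries (1,1,1,1,1,1,1,1,1,1,1,2).

Now H_k = ker ∂_k / im ∂_{k+1}, so:

  H_0: rank C_0 − rank ∂_1 = 7 − 6 = 1, and the invariant factors of ∂_1 are all 1, so H_0 ≅ Z.
  H_1: rank ker ∂_1 − rank ∂_2 = (18 − 6) − 12 = 0, and ∂_2 has invariant factor 2 > 1, so H_1 ≅ Z/2.
  H_2: rank ker ∂_2 − rank ∂_3 = (12 − 12) − 0 = 0, and there is no ∂_3, so H_2 ≅ 0.

Hence the Betti numbers are b_0 = 1, b_1 = 0, b_2 = 0.

b_0 = 1, b_1 = 0, b_2 = 0.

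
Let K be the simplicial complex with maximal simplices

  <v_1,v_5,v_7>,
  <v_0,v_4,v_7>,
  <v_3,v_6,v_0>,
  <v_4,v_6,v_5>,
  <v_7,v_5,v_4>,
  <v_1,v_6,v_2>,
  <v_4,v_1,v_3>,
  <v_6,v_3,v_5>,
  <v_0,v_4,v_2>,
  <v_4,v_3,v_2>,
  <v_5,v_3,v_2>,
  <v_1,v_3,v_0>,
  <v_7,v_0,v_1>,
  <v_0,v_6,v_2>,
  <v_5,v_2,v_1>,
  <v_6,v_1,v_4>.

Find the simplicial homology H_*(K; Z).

H_0 ≅ Z,  H_1 ≅ Z^2,  H_2 ≅ Z.

We work with the vertex ordering v_0 < v_1 < v_2 < v_3 < v_4 < v_5 < v_6 < v_7. The simplices of K, each written with vertices in increasing order, are:

  0-simplices (8): [v_0], [v_1], [v_2], [v_3], [v_4], [v_5], [v_6], [v_7]
  1-simplices (24): (24 of them)
  2-simplices (16): (16 of them)

giving chain groups C_0 ≅ Z^8, C_1 ≅ Z^24, C_2 ≅ Z^16.

The boundary map ∂_1: C_1 → C_0 maps an edge to its endpoints' difference, ∂[p,q] = q − p. For instance
  ∂[v_0,v_1] = [v_1] − [v_0].
The resulting 8×24 matrix has rank 7, and its Smith normal form has invariant factors (1,1,1,1,1,1,1).

Boundary ∂_2: C_2 → C_1 maps a triangle to the signed sum of its edges. For instance
  ∂[v_4,v_5,v_7] = [v_5,v_7] − [v_4,v_7] + [v_4,v_5],
  ∂[v_2,v_3,v_4] = [v_3,v_4] − [v_2,v_4] + [v_2,v_3].
The resulting 24×16 matrix has rank 15, and its Smith normal form has invariant factors (1,1,1,1,1,1,1,1,1,1,1,1,1,1,1).

From H_k ≅ ker(∂_k) / im(∂_{k+1}) we obtain:

  H_0: rank C_0 − rank ∂_1 = 8 − 7 = 1, and the invariant factors of ∂_1 are all 1, so H_0 = Z.
  H_1: rank ker ∂_1 − rank ∂_2 = (24 − 7) − 15 = 2, and the invariant factors of ∂_2 are all 1, so H_1 = Z^2.
  H_2: rank ker ∂_2 − rank ∂_3 = (16 − 15) − 0 = 1, and there is no ∂_3, so H_2 = Z.

(K is a triangulation of the torus T^2.)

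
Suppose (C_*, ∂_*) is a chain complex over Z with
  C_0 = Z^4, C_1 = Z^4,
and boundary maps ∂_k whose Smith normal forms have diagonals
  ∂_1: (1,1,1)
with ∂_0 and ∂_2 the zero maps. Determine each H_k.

H_0 = Z,  H_1 = Z.

H_0: b_0 = 4 − 0 − 3 = 1; torsion from ∂_1 factors > 1: none. So H_0 = Z.
H_1: b_1 = 4 − 3 − 0 = 1; torsion from ∂_2 factors > 1: none. So H_1 = Z.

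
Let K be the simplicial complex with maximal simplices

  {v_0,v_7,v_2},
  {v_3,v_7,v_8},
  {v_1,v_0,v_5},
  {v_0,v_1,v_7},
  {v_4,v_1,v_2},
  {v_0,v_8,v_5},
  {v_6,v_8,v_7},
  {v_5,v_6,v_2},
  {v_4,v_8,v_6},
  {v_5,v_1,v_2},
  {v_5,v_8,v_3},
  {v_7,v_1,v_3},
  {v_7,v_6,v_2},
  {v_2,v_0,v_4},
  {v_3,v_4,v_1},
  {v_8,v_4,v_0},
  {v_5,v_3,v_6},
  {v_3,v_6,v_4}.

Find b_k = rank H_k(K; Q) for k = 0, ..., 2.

b_0 = 1, b_1 = 1, b_2 = 0.

Take the total order v_0 < v_1 < v_2 < v_3 < v_4 < v_5 < v_6 < v_7 < v_8 on the vertex set. Then K (dimension 2) consists of the simplices:

  0-simplices (9): [v_0], [v_1], [v_2], [v_3], [v_4], [v_5], [v_6], [v_7], [v_8]
  1-simplices (27): (27 of them)
  2-simplices (18): (18 of them)

Hence C_0 ≅ Z^9, C_1 ≅ Z^27, C_2 ≅ Z^18.

∂_1: C_1 → C_0 is given by ∂[p,q] = [q] − [p]. For instance
  ∂[v_2,v_7] = [v_7] − [v_2].
This gives a 9×27 integer matrix of rank 8; reducing to Smith normal form yields diagonal entries (1,1,1,1,1,1,1,1).

The boundary map ∂_2: C_2 → C_1 sends each 2-simplex [p,q,r] to [q,r] − [p,r] + [p,q]. For instance
  ∂[v_6,v_7,v_8] = [v_7,v_8] − [v_6,v_8] + [v_6,v_7],
  ∂[v_0,v_5,v_8] = [v_5,v_8] − [v_0,v_8] + [v_0,v_5].
This gives a 27×18 integer matrix of rank 18; reducing to Smith normal form yields diagonal entries (1,1,1,1,1,1,1,1,1,1,1,1,1,1,1,1,1,2).

Now H_k = ker ∂_k / im ∂_{k+1}, so:

  H_0: rank C_0 − rank ∂_1 = 9 − 8 = 1, and the invariant factors of ∂_1 are all 1, so H_0 ≅ Z.
  H_1: rank ker ∂_1 − rank ∂_2 = (27 − 8) − 18 = 1, and ∂_2 has invariant factor 2 > 1, so H_1 ≅ Z ⊕ Z/2Z.
  H_2: rank ker ∂_2 − rank ∂_3 = (18 − 18) − 0 = 0, and there is no ∂_3, so H_2 ≅ 0.

(K is a triangulation of the Klein bottle.)

Hence the Betti numbers are b_0 = 1, b_1 = 1, b_2 = 0.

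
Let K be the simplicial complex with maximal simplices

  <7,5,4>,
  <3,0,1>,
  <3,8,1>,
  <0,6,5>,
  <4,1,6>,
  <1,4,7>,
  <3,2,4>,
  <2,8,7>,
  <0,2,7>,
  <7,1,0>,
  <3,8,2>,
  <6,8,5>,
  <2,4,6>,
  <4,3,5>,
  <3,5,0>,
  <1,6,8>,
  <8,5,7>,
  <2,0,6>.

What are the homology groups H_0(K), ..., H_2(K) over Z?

H_0 ≅ Z,  H_1 ≅ Z^2,  H_2 ≅ Z.

Take the total order 0 < 1 < 2 < 3 < 4 < 5 < 6 < 7 < 8 on the vertex set. Then K (dimension 2) consists of the simplices:

  0-simplices (9): [0], [1], [2], [3], [4], [5], [6], [7], [8]
  1-simplices (27): (27 of them)
  2-simplices (18): [0,1,3], [0,1,7], [0,2,6], [0,2,7], [0,3,5], [0,5,6], [1,3,8], [1,4,6], [1,4,7], [1,6,8], [2,3,4], [2,3,8], [2,4,6], [2,7,8], [3,4,5], [4,5,7], [5,6,8], [5,7,8]

giving chain groups C_0 ≅ Z^9, C_1 ≅ Z^27, C_2 ≅ Z^18.

∂_1: C_1 → C_0 maps an edge to its endpoints' difference, ∂[p,q] = q − p. For instance
  ∂[4,6] = [6] − [4].
As a 9×27 matrix over Z this has rank 8, with invariant factors (1,1,1,1,1,1,1,1).

∂_2: C_2 → C_1 sends each 2-simplex [p,q,r] to [q,r] − [p,r] + [p,q]. For instance
  ∂[1,3,8] = [3,8] − [1,8] + [1,3],
  ∂[0,2,6] = [2,6] − [0,6] + [0,2].
This gives a 27×18 integer matrix of rank 17; reducing to Smith normal form yields diagonal entries (1,1,1,1,1,1,1,1,1,1,1,1,1,1,1,1,1).

Now H_k = ker ∂_k / im ∂_{k+1}, so:

  H_0: rank C_0 − rank ∂_1 = 9 − 8 = 1, and the invariant factors of ∂_1 are all 1, so H_0 ≅ Z.
  H_1: rank ker ∂_1 − rank ∂_2 = (27 − 8) − 17 = 2, and the invariant factors of ∂_2 are all 1, so H_1 ≅ Z^2.
  H_2: rank ker ∂_2 − rank ∂_3 = (18 − 17) − 0 = 1, and there is no ∂_3, so H_2 ≅ Z.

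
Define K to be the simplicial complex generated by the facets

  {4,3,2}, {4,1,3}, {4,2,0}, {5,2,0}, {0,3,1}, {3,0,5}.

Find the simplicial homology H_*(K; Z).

H_0 ≅ Z,  H_1 ≅ Z,  H_2 = 0.

Order the vertices as 0 < 1 < 2 < 3 < 4 < 5. Listing each simplex with vertices in this order, K has dimension 2 with simplices:

  0-simplices (6): [0], [1], [2], [3], [4], [5]
  1-simplices (12): [0,1], [0,2], [0,3], [0,4], [0,5], [1,3], [1,4], [2,3], [2,4], [2,5], [3,4], [3,5]
  2-simplices (6): [0,1,3], [0,2,4], [0,2,5], [0,3,5], [1,3,4], [2,3,4]

Hence C_0 ≅ Z^6, C_1 ≅ Z^12, C_2 ≅ Z^6.

The boundary map ∂_1: C_1 → C_0 maps an edge to its endpoints' difference, ∂[p,q] = q − p. For instance
  ∂[3,5] = [5] − [3].
The resulting 6×12 matrix has rank 5, and its Smith normal form has invariant factors (1,1,1,1,1).

∂_2: C_2 → C_1 maps a triangle to the signed sum of its edges. For instance
  ∂[0,1,3] = [1,3] − [0,3] + [0,1],
  ∂[0,2,4] = [2,4] − [0,4] + [0,2].
This gives a 12×6 integer matrix of rank 6; reducing to Smith normal form yields diagonal entries (1,1,1,1,1,1).

Reading off H_k = ker ∂_k / im ∂_{k+1}:

  H_0: rank C_0 − rank ∂_1 = 6 − 5 = 1, and the invariant factors of ∂_1 are all 1, so H_0 ≅ Z.
  H_1: rank ker ∂_1 − rank ∂_2 = (12 − 5) − 6 = 1, and the invariant factors of ∂_2 are all 1, so H_1 ≅ Z.
  H_2: rank ker ∂_2 − rank ∂_3 = (6 − 6) − 0 = 0, and there is no ∂_3, so H_2 ≅ 0.

(K is a triangulation of the cylinder S^1 x I.)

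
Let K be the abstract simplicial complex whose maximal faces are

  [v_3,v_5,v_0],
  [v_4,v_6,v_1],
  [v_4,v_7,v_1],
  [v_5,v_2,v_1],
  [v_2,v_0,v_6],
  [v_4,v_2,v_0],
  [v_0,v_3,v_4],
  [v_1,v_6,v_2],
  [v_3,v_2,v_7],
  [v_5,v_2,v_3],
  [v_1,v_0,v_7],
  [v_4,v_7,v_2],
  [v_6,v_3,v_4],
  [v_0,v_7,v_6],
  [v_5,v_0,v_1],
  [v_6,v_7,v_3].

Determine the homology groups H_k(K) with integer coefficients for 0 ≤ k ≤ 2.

Take the total order v_0 < v_1 < v_2 < v_3 < v_4 < v_5 < v_6 < v_7 on the vertex set. Then K (dimension 2) consists of the simplices:

  0-simplices (8): [v_0], [v_1], [v_2], [v_3], [v_4], [v_5], [v_6], [v_7]
  1-simplices (24): (24 of them)
  2-simplices (16): (16 of them)

Hence C_0 ≅ Z^8, C_1 ≅ Z^24, C_2 ≅ Z^16.

∂_1: C_1 → C_0 sends each edge [p,q] (with p < q) to q − p. For instance
  ∂[v_1,v_2] = [v_2] − [v_1].
The 8×24 boundary matrix has rank 7 and Smith normal form diag(1,1,1,1,1,1,1).

∂_2: C_2 → C_1 maps a triangle to the signed sum of its edges. For instance
  ∂[v_2,v_3,v_7] = [v_3,v_7] − [v_2,v_7] + [v_2,v_3],
  ∂[v_2,v_3,v_5] = [v_3,v_5] − [v_2,v_5] + [v_2,v_3].
This gives a 24×16 integer matrix of rank 15; reducing to Smith normal form yields diagonal entries (1,1,1,1,1,1,1,1,1,1,1,1,1,1,1).

Now H_k = ker ∂_k / im ∂_{k+1}, so:

  H_0: rank C_0 − rank ∂_1 = 8 − 7 = 1, and the invariant factors of ∂_1 are all 1, so H_0 = Z.
  H_1: rank ker ∂_1 − rank ∂_2 = (24 − 7) − 15 = 2, and the invariant factors of ∂_2 are all 1, so H_1 = Z^2.
  H_2: rank ker ∂_2 − rank ∂_3 = (16 − 15) − 0 = 1, and there is no ∂_3, so H_2 = Z.

As a check, the Euler characteristic is 8 − 24 + 16 = 0, which agrees with 1 − 2 + 1 = 0.

H_0 = Z,  H_1 = Z^2,  H_2 = Z.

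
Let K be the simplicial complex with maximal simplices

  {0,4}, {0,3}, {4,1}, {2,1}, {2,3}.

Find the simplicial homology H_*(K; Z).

Take the total order 0 < 1 < 2 < 3 < 4 on the vertex set. Then K (dimension 1) consists of the simplices:

  0-simplices (5): [0], [1], [2], [3], [4]
  1-simplices (5): [0,3], [0,4], [1,2], [1,4], [2,3]

Hence C_0 ≅ Z^5, C_1 ≅ Z^5.

∂_1: C_1 → C_0 maps an edge to its endpoints' difference, ∂[p,q] = q − p. For instance
  ∂[1,2] = [2] − [1].
As a 5×5 matrix over Z this has rank 4, with invariant factors (1,1,1,1).

From H_k ≅ ker(∂_k) / im(∂_{k+1}) we obtain:

  H_0: rank C_0 − rank ∂_1 = 5 − 4 = 1, and the invariant factors of ∂_1 are all 1, so H_0 ≅ Z.
  H_1: rank ker ∂_1 − rank ∂_2 = (5 − 4) − 0 = 1, and there is no ∂_2, so H_1 ≅ Z.

As a check, the Euler characteristic is 5 − 5 = 0, which agrees with 1 − 1 = 0.
(K is a triangulation of the circle S^1.)

H_0 ≅ Z,  H_1 ≅ Z.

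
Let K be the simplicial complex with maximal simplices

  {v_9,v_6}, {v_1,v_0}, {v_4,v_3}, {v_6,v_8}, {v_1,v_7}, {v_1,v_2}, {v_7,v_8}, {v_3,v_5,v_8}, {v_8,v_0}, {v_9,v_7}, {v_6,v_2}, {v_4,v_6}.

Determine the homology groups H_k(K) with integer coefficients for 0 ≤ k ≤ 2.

Fix the vertex order v_0 < v_1 < v_2 < v_3 < v_4 < v_5 < v_6 < v_7 < v_8 < v_9 and write every simplex with vertices in increasing order. Then dim K = 2 and the simplices of K are:

  0-simplices (10): [v_0], [v_1], [v_2], [v_3], [v_4], [v_5], [v_6], [v_7], [v_8], [v_9]
  1-simplices (14): [v_0,v_1], [v_0,v_8], [v_1,v_2], [v_1,v_7], [v_2,v_6], [v_3,v_4], [v_3,v_5], [v_3,v_8], [v_4,v_6], [v_5,v_8], [v_6,v_8], [v_6,v_9], [v_7,v_8], [v_7,v_9]
  2-simplices (1): [v_3,v_5,v_8]

giving chain groups C_0 ≅ Z^10, C_1 ≅ Z^14, C_2 ≅ Z^1.

∂_1: C_1 → C_0 maps an edge to its endpoints' difference, ∂[p,q] = q − p. For instance
  ∂[v_1,v_7] = [v_7] − [v_1].
As a 10×14 matrix over Z this has rank 9, with invariant factors (1,1,1,1,1,1,1,1,1).

∂_2: C_2 → C_1 sends each 2-simplex [p,q,r] to [q,r] − [p,r] + [p,q]. For instance
  ∂[v_3,v_5,v_8] = [v_5,v_8] − [v_3,v_8] + [v_3,v_5].
This gives a 14×1 integer matrix of rank 1; reducing to Smith normal form yields diagonal entries (1).

From H_k ≅ ker(∂_k) / im(∂_{k+1}) we obtain:

  H_0: rank C_0 − rank ∂_1 = 10 − 9 = 1, and the invariant factors of ∂_1 are all 1, so H_0 = Z.
  H_1: rank ker ∂_1 − rank ∂_2 = (14 − 9) − 1 = 4, and the invariant factors of ∂_2 are all 1, so H_1 = Z^4.
  H_2: rank ker ∂_2 − rank ∂_3 = (1 − 1) − 0 = 0, and there is no ∂_3, so H_2 = 0.

H_0 = Z,  H_1 = Z^4,  H_2 = 0.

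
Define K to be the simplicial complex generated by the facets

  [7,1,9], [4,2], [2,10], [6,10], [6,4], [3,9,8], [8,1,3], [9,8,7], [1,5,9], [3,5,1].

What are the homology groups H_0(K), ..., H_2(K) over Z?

H_0 ≅ Z^2,  H_1 ≅ Z^2,  H_2 = 0.

We work with the vertex ordering 1 < 2 < 3 < 4 < 5 < 6 < 7 < 8 < 9 < 10. The simplices of K, each written with vertices in increasing order, are:

  0-simplices (10): [1], [2], [3], [4], [5], [6], [7], [8], [9], [10]
  1-simplices (16): [1,3], [1,5], [1,7], [1,8], [1,9], [2,4], [2,10], [3,5], [3,8], [3,9], [4,6], [5,9], [6,10], [7,8], [7,9], [8,9]
  2-simplices (6): [1,3,5], [1,3,8], [1,5,9], [1,7,9], [3,8,9], [7,8,9]

Hence C_0 ≅ Z^10, C_1 ≅ Z^16, C_2 ≅ Z^6.

∂_1: C_1 → C_0 is given by ∂[p,q] = [q] − [p].
This gives a 10×16 integer matrix of rank 8; reducing to Smith normal form yields diagonal entries (1,1,1,1,1,1,1,1).

The boundary map ∂_2: C_2 → C_1 sends each 2-simplex [p,q,r] to [q,r] − [p,r] + [p,q]. For instance
  ∂[7,8,9] = [8,9] − [7,9] + [7,8],
  ∂[3,8,9] = [8,9] − [3,9] + [3,8].
This gives a 16×6 integer matrix of rank 6; reducing to Smith normal form yields diagonal entries (1,1,1,1,1,1).

Now H_k = ker ∂_k / im ∂_{k+1}, so:

  H_0: rank C_0 − rank ∂_1 = 10 − 8 = 2, and the invariant factors of ∂_1 are all 1, so H_0 = Z^2.
  H_1: rank ker ∂_1 − rank ∂_2 = (16 − 8) − 6 = 2, and the invariant factors of ∂_2 are all 1, so H_1 = Z^2.
  H_2: rank ker ∂_2 − rank ∂_3 = (6 − 6) − 0 = 0, and there is no ∂_3, so H_2 = 0.

As a check, the Euler characteristic is 10 − 16 + 6 = 0, which agrees with 2 − 2 + 0 = 0.
(K is a triangulation of the disjoint union of the cylinder S^1 x I and the circle S^1.)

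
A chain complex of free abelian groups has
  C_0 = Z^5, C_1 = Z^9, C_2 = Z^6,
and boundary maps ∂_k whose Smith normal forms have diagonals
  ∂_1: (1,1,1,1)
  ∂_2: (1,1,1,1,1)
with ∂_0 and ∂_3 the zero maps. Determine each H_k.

H_0 = Z,  H_1 = 0,  H_2 = Z.

H_0: b_0 = 5 − 0 − 4 = 1; torsion from ∂_1 factors > 1: none. So H_0 = Z.
H_1: b_1 = 9 − 4 − 5 = 0; torsion from ∂_2 factors > 1: none. So H_1 = 0.
H_2: b_2 = 6 − 5 − 0 = 1; torsion from ∂_3 factors > 1: none. So H_2 = Z.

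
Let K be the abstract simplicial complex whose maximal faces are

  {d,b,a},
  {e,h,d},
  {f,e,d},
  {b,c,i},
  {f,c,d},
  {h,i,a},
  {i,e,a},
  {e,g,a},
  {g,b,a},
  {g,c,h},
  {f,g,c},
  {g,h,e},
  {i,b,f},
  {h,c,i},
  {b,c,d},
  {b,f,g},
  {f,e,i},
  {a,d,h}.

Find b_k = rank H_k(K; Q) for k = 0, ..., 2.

b_0 = 1, b_1 = 1, b_2 = 0.

K has 9 vertices, 27 edges, 18 triangles.
rank ∂_0 = 0, rank ∂_1 = 8 ⇒ b_0 = 9 − 0 − 8 = 1; all invariant factors of ∂_1 are 1 so no torsion. So H_0 = Z.
rank ∂_1 = 8, rank ∂_2 = 18 ⇒ b_1 = 27 − 8 − 18 = 1; ∂_2 has invariant factor(s) [2] giving torsion. So H_1 = Z × Z/2.
rank ∂_2 = 18, rank ∂_3 = 0 ⇒ b_2 = 18 − 18 − 0 = 0. So H_2 = 0.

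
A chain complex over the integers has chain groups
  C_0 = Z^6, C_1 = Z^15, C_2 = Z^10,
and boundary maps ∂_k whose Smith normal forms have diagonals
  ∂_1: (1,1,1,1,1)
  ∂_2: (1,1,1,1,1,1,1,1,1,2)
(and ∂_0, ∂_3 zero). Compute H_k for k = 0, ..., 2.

H_0 ≅ Z,  H_1 ≅ Z/2,  H_2 = 0.

H_0: b_0 = 6 − 0 − 5 = 1; torsion from ∂_1 factors > 1: none. So H_0 ≅ Z.
H_1: b_1 = 15 − 5 − 10 = 0; torsion from ∂_2 factors > 1: [2]. So H_1 ≅ Z/2.
H_2: b_2 = 10 − 10 − 0 = 0; torsion from ∂_3 factors > 1: none. So H_2 ≅ 0.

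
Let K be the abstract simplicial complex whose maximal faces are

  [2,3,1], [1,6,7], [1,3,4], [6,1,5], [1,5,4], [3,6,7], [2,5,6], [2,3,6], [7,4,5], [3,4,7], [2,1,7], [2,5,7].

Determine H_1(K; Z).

H_1 ≅ Z/2Z.

Order the vertices as 1 < 2 < 3 < 4 < 5 < 6 < 7. Listing each simplex with vertices in this order, K has dimension 2 with simplices:

  0-simplices (7): [1], [2], [3], [4], [5], [6], [7]
  1-simplices (18): [1,2], [1,3], [1,4], [1,5], [1,6], [1,7], [2,3], [2,5], [2,6], [2,7], [3,4], [3,6], [3,7], [4,5], [4,7], [5,6], [5,7], [6,7]
  2-simplices (12): [1,2,3], [1,2,7], [1,3,4], [1,4,5], [1,5,6], [1,6,7], [2,3,6], [2,5,6], [2,5,7], [3,4,7], [3,6,7], [4,5,7]

Hence C_0 ≅ Z^7, C_1 ≅ Z^18, C_2 ≅ Z^12.

Boundary ∂_1: C_1 → C_0 maps an edge to its endpoints' difference, ∂[p,q] = q − p. For instance
  ∂[2,7] = [7] − [2].
The resulting 7×18 matrix has rank 6, and its Smith normal form has invariant factors (1,1,1,1,1,1).

The boundary map ∂_2: C_2 → C_1 maps a triangle to the signed sum of its edges. For instance
  ∂[2,5,7] = [5,7] − [2,7] + [2,5],
  ∂[1,2,7] = [2,7] − [1,7] + [1,2].
As a 18×12 matrix over Z this has rank 12, with invariant factors (1,1,1,1,1,1,1,1,1,1,1,2).

Now H_k = ker ∂_k / im ∂_{k+1}, so:

  H_1: rank ker ∂_1 − rank ∂_2 = (18 − 6) − 12 = 0, and ∂_2 has invariant factor 2 > 1, so H_1 = Z/2Z.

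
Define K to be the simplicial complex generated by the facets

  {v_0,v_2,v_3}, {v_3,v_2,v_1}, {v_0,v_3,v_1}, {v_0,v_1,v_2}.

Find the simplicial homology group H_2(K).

H_2 ≅ Z.

Order the vertices as v_0 < v_1 < v_2 < v_3. Listing each simplex with vertices in this order, K has dimension 2 with simplices:

  0-simplices (4): [v_0], [v_1], [v_2], [v_3]
  1-simplices (6): [v_0,v_1], [v_0,v_2], [v_0,v_3], [v_1,v_2], [v_1,v_3], [v_2,v_3]
  2-simplices (4): [v_0,v_1,v_2], [v_0,v_1,v_3], [v_0,v_2,v_3], [v_1,v_2,v_3]

giving chain groups C_0 ≅ Z^4, C_1 ≅ Z^6, C_2 ≅ Z^4.

The boundary map ∂_1: C_1 → C_0 is given by ∂[p,q] = [q] − [p].
The resulting 4×6 matrix has rank 3, and its Smith normal form has invariant factors (1,1,1).

Boundary ∂_2: C_2 → C_1 maps a triangle to the signed sum of its edges. For instance
  ∂[v_0,v_2,v_3] = [v_2,v_3] − [v_0,v_3] + [v_0,v_2],
  ∂[v_1,v_2,v_3] = [v_2,v_3] − [v_1,v_3] + [v_1,v_2].
The resulting 6×4 matrix has rank 3, and its Smith normal form has invariant factors (1,1,1).

From H_k ≅ ker(∂_k) / im(∂_{k+1}) we obtain:

  H_2: rank ker ∂_2 − rank ∂_3 = (4 − 3) − 0 = 1, and there is no ∂_3, so H_2 = Z.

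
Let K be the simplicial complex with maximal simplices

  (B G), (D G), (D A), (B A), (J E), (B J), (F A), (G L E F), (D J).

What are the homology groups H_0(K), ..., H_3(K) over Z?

Take the total order A < B < D < E < F < G < J < L on the vertex set. Then K (dimension 3) consists of the simplices:

  0-simplices (8): A, B, D, E, F, G, J, L
  1-simplices (14): AB, AD, AF, BG, BJ, DG, DJ, EF, EG, EJ, EL, FG, FL, GL
  2-simplices (4): EFG, EFL, EGL, FGL
  3-simplices (1): EFGL

giving chain groups C_0 ≅ Z^8, C_1 ≅ Z^14, C_2 ≅ Z^4, C_3 ≅ Z^1.

The boundary map ∂_1: C_1 → C_0 is given by ∂[p,q] = [q] − [p]. For instance
  ∂DG = G − D.
The resulting 8×14 matrix has rank 7, and its Smith normal form has invariant factors (1,1,1,1,1,1,1).

Boundary ∂_2: C_2 → C_1 acts by ∂[p,q,r] = [q,r] − [p,r] + [p,q]. For instance
  ∂EFL = FL − EL + EF,
  ∂FGL = GL − FL + FG.
The resulting 14×4 matrix has rank 3, and its Smith normal form has invariant factors (1,1,1).

∂_3: C_3 → C_2 sends each 3-simplex σ to the alternating sum Σ_i (−1)^i (σ with its i-th vertex removed). For instance
  ∂EFGL = FGL − EGL + EFL − EFG.
The 4×1 boundary matrix has rank 1 and Smith normal form diag(1).

Computing H_k = (kernel of ∂_k) / (image of ∂_{k+1}):

  H_0: rank C_0 − rank ∂_1 = 8 − 7 = 1, and the invariant factors of ∂_1 are all 1, so H_0 = Z.
  H_1: rank ker ∂_1 − rank ∂_2 = (14 − 7) − 3 = 4, and the invariant factors of ∂_2 are all 1, so H_1 = Z^4.
  H_2: rank ker ∂_2 − rank ∂_3 = (4 − 3) − 1 = 0, and the invariant factors of ∂_3 are all 1, so H_2 = 0.
  H_3: rank ker ∂_3 − rank ∂_4 = (1 − 1) − 0 = 0, and there is no ∂_4, so H_3 = 0.

H_0 = Z,  H_1 = Z^4,  H_2 = 0,  H_3 = 0.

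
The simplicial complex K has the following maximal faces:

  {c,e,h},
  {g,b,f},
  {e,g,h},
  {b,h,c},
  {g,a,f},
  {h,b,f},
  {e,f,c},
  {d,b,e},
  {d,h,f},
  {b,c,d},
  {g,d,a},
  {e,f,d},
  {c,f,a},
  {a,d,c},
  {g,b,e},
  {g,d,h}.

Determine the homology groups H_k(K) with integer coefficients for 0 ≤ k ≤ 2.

Fix the vertex order a < b < c < d < e < f < g < h and write every simplex with vertices in increasing order. Then dim K = 2 and the simplices of K are:

  0-simplices (8): a, b, c, d, e, f, g, h
  1-simplices (24): ac, ad, af, ag, bc, bd, be, bf, bg, bh, cd, ce, cf, ch, de, df, dg, dh, ef, eg, eh, fg, fh, gh
  2-simplices (16): acd, acf, adg, afg, bcd, bch, bde, beg, bfg, bfh, cef, ceh, def, dfh, dgh, egh

so the chain groups are C_0 ≅ Z^8, C_1 ≅ Z^24, C_2 ≅ Z^16.

Boundary ∂_1: C_1 → C_0 sends each edge [p,q] (with p < q) to q − p. For instance
  ∂bf = f − b.
The resulting 8×24 matrix has rank 7, and its Smith normal form has invariant factors (1,1,1,1,1,1,1).

Boundary ∂_2: C_2 → C_1 acts by ∂[p,q,r] = [q,r] − [p,r] + [p,q]. For instance
  ∂acf = cf − af + ac,
  ∂dgh = gh − dh + dg.
The resulting 24×16 matrix has rank 15, and its Smith normal form has invariant factors (1,1,1,1,1,1,1,1,1,1,1,1,1,1,1).

Computing H_k = (kernel of ∂_k) / (image of ∂_{k+1}):

  H_0: rank C_0 − rank ∂_1 = 8 − 7 = 1, and the invariant factors of ∂_1 are all 1, so H_0 = Z.
  H_1: rank ker ∂_1 − rank ∂_2 = (24 − 7) − 15 = 2, and the invariant factors of ∂_2 are all 1, so H_1 = Z^2.
  H_2: rank ker ∂_2 − rank ∂_3 = (16 − 15) − 0 = 1, and there is no ∂_3, so H_2 = Z.

H_0 ≅ Z,  H_1 ≅ Z^2,  H_2 ≅ Z.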